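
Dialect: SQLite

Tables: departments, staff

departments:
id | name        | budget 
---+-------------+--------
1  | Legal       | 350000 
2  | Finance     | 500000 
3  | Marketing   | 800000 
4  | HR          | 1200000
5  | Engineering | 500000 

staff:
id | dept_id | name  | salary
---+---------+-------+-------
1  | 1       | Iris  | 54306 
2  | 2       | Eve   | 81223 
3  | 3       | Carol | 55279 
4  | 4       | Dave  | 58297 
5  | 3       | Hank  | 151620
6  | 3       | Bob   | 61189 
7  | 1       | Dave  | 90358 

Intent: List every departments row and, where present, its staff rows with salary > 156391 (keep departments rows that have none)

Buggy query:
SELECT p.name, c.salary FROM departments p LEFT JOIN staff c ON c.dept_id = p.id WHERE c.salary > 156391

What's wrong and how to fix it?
Bug: A WHERE condition on the right-hand table after LEFT JOIN drops unmatched parents

Fix: Move the right-table condition into the ON clause so unmatched parents are kept

Corrected query:
SELECT p.name, c.salary FROM departments p LEFT JOIN staff c ON c.dept_id = p.id AND c.salary > 156391

Result:
name        | salary
------------+-------
Legal       | NULL  
Finance     | NULL  
Marketing   | NULL  
HR          | NULL  
Engineering | NULL  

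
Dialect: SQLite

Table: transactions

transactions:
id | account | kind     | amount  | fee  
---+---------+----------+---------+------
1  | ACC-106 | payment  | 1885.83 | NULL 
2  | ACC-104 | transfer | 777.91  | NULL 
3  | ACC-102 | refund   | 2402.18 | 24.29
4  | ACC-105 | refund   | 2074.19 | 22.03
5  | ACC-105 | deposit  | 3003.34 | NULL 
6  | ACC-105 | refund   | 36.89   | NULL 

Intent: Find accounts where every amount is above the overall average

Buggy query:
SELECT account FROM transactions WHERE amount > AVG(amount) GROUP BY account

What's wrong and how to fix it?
Bug: AVG() is an aggregate; it can't sit directly in WHERE

Fix: Compute the overall average in a scalar subquery and compare each group's MIN against it in HAVING

Corrected query:
SELECT account FROM transactions GROUP BY account HAVING MIN(amount) > (SELECT AVG(amount) FROM transactions)

Result:
account
-------
ACC-102
ACC-106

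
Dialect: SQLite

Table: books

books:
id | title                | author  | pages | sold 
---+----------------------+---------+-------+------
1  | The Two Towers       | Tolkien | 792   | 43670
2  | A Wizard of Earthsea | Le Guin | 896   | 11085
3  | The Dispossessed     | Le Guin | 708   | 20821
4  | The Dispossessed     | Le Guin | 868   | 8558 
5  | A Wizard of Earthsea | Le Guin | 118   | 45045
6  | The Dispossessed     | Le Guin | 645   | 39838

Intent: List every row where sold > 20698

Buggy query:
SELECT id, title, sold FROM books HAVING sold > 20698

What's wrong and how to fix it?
Bug: This is a non-aggregate query (no GROUP BY, no aggregates), so in SQLite the HAVING clause is invalid here; a row-level condition belongs in WHERE

Fix: Use WHERE for row-level filtering

Corrected query:
SELECT id, title, sold FROM books WHERE sold > 20698

Result:
id | title                | sold 
---+----------------------+------
1  | The Two Towers       | 43670
3  | The Dispossessed     | 20821
5  | A Wizard of Earthsea | 45045
6  | The Dispossessed     | 39838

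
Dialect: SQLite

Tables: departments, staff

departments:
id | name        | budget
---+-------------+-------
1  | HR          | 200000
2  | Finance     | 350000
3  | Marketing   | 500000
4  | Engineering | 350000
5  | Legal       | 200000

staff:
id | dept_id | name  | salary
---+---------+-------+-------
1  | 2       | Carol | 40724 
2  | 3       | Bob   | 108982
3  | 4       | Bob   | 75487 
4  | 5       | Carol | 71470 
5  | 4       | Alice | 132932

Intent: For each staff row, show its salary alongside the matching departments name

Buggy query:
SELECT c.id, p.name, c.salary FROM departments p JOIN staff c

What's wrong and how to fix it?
Bug: Missing join condition: each staff row is matched to all departments rows instead of just its own

Fix: Specify the join condition linking the foreign key to the parent id

Corrected query:
SELECT c.id, p.name, c.salary FROM departments p JOIN staff c ON c.dept_id = p.id

Result:
id | name        | salary
---+-------------+-------
1  | Finance     | 40724 
2  | Marketing   | 108982
3  | Engineering | 75487 
4  | Legal       | 71470 
5  | Engineering | 132932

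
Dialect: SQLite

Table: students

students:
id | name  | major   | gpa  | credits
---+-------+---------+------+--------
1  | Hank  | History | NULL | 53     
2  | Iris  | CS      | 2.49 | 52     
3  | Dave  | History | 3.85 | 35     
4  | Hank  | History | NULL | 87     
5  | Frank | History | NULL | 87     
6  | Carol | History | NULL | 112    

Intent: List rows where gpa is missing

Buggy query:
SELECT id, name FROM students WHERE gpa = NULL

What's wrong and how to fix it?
Bug: '= NULL' is always unknown in SQL three-valued logic, so no rows match

Fix: Replace '= NULL' with 'IS NULL'

Corrected query:
SELECT id, name FROM students WHERE gpa IS NULL

Result:
id | name 
---+------
1  | Hank 
4  | Hank 
5  | Frank
6  | Carol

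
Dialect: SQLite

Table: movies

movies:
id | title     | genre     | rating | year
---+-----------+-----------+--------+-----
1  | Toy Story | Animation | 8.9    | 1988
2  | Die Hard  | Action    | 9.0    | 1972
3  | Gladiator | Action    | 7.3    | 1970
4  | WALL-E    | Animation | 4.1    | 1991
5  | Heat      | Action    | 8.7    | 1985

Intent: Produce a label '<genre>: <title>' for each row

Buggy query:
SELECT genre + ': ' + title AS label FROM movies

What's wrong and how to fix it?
Bug: '+' is numeric addition; on text columns SQLite converts them to 0 instead of concatenating

Fix: Use the || operator for string concatenation

Corrected query:
SELECT genre || ': ' || title AS label FROM movies

Result:
label               
--------------------
Animation: Toy Story
Action: Die Hard    
Action: Gladiator   
Animation: WALL-E   
Action: Heat        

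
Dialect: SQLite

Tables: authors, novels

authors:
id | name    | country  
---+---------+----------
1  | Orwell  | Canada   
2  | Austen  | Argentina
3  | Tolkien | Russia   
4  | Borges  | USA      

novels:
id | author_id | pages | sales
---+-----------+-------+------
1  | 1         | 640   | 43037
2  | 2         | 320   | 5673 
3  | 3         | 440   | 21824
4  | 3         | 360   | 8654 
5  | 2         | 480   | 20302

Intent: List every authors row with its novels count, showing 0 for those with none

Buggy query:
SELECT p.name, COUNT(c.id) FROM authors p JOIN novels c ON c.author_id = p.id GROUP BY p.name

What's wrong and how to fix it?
Bug: INNER JOIN drops authors rows that have no matching novels rows

Fix: Use LEFT JOIN so parents without children still appear (COUNT(c.id) gives 0)

Corrected query:
SELECT p.name, COUNT(c.id) FROM authors p LEFT JOIN novels c ON c.author_id = p.id GROUP BY p.name

Result:
name    | COUNT(c.id)
--------+------------
Austen  | 2          
Borges  | 0          
Orwell  | 1          
Tolkien | 2          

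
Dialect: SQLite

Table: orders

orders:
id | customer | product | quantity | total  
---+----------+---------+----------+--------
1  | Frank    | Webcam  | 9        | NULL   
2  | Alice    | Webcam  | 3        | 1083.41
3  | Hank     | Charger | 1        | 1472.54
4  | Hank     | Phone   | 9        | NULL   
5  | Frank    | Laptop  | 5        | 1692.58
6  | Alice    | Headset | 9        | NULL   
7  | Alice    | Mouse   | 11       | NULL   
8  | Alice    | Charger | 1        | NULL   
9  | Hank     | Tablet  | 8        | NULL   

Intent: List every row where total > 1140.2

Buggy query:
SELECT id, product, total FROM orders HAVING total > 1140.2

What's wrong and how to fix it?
Bug: HAVING filters the output of aggregation, but this query has no GROUP BY and no aggregate functions, so SQLite rejects it (HAVING clause on a non-aggregate query); the condition here is per row

Fix: Replace HAVING with WHERE since the condition applies to individual rows

Corrected query:
SELECT id, product, total FROM orders WHERE total > 1140.2

Result:
id | product | total  
---+---------+--------
3  | Charger | 1472.54
5  | Laptop  | 1692.58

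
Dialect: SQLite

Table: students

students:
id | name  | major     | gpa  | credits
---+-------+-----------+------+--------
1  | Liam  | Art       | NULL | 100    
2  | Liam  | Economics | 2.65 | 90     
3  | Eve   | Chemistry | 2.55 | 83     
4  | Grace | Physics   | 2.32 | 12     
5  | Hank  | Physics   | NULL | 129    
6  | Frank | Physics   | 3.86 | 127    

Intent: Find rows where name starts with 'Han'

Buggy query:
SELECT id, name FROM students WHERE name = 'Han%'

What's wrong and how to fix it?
Bug: '=' compares the literal string including the % character; pattern matching needs LIKE

Fix: Use LIKE for wildcard pattern matching

Corrected query:
SELECT id, name FROM students WHERE name LIKE 'Han%'

Result:
id | name
---+-----
5  | Hank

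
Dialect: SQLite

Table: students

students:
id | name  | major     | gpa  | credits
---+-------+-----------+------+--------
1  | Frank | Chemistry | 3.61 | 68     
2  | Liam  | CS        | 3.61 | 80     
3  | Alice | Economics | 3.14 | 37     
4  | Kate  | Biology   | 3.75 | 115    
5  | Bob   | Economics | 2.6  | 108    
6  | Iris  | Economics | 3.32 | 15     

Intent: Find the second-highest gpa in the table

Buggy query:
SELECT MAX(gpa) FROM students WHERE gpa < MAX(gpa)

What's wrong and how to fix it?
Bug: The inner MAX is an aggregate inside WHERE, which is not allowed

Fix: Compute the overall MAX in a subquery, then take MAX of rows below it

Corrected query:
SELECT MAX(gpa) FROM students WHERE gpa < (SELECT MAX(gpa) FROM students)

Result:
MAX(gpa)
--------
3.61    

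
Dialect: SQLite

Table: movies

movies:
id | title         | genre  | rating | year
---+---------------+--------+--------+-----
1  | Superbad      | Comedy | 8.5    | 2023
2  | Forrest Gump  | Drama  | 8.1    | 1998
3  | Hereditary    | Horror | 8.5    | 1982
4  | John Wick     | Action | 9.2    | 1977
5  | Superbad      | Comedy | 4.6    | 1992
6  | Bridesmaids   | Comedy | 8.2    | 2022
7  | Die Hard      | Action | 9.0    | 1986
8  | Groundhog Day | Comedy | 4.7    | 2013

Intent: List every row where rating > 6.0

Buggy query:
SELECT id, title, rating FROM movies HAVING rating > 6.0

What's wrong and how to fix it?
Bug: HAVING filters the output of aggregation, but this query has no GROUP BY and no aggregate functions, so SQLite rejects it (HAVING clause on a non-aggregate query); the condition here is per row

Fix: Use WHERE for row-level filtering

Corrected query:
SELECT id, title, rating FROM movies WHERE rating > 6.0

Result:
id | title        | rating
---+--------------+-------
1  | Superbad     | 8.5   
2  | Forrest Gump | 8.1   
3  | Hereditary   | 8.5   
4  | John Wick    | 9.2   
6  | Bridesmaids  | 8.2   
7  | Die Hard     | 9     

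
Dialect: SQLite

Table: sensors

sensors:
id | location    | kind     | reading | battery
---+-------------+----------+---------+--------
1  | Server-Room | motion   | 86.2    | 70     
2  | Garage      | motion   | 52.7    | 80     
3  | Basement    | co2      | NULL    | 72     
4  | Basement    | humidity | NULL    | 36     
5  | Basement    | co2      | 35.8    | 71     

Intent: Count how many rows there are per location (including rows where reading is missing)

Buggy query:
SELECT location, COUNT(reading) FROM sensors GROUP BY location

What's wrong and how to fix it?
Bug: COUNT(column) counts non-NULL values only; rows with NULL reading aren't counted

Fix: Replace COUNT(reading) with COUNT(*)

Corrected query:
SELECT location, COUNT(*) FROM sensors GROUP BY location

Result:
location    | COUNT(*)
------------+---------
Basement    | 3       
Garage      | 1       
Server-Room | 1       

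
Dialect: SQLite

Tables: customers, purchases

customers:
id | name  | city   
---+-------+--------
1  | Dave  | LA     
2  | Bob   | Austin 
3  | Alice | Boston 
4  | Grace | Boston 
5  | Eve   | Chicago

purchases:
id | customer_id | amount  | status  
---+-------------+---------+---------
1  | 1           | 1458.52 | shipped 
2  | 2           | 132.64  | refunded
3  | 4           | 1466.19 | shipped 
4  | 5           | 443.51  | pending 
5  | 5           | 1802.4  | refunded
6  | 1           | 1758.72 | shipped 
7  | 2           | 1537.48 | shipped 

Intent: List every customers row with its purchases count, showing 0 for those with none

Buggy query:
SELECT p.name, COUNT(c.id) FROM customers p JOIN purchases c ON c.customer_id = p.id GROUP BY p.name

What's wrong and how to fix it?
Bug: An inner join excludes parents with zero children

Fix: Switch to LEFT JOIN to retain unmatched parent rows

Corrected query:
SELECT p.name, COUNT(c.id) FROM customers p LEFT JOIN purchases c ON c.customer_id = p.id GROUP BY p.name

Result:
name  | COUNT(c.id)
------+------------
Alice | 0          
Bob   | 2          
Dave  | 2          
Eve   | 2          
Grace | 1          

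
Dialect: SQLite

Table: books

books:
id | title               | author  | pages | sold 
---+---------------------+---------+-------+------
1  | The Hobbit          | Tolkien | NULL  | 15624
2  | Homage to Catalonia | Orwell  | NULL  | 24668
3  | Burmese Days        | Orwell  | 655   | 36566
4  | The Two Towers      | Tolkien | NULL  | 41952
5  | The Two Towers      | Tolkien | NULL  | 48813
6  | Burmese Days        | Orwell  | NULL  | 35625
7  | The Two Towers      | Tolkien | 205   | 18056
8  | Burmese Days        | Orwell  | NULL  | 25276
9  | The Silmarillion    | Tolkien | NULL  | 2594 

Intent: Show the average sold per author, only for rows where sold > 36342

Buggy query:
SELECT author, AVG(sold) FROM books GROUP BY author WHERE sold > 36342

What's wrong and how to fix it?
Bug: Row-level WHERE must come before GROUP BY in the clause order

Fix: Move the WHERE clause before GROUP BY

Corrected query:
SELECT author, AVG(sold) FROM books WHERE sold > 36342 GROUP BY author

Result:
author  | AVG(sold)
--------+----------
Orwell  | 36566    
Tolkien | 45382.5  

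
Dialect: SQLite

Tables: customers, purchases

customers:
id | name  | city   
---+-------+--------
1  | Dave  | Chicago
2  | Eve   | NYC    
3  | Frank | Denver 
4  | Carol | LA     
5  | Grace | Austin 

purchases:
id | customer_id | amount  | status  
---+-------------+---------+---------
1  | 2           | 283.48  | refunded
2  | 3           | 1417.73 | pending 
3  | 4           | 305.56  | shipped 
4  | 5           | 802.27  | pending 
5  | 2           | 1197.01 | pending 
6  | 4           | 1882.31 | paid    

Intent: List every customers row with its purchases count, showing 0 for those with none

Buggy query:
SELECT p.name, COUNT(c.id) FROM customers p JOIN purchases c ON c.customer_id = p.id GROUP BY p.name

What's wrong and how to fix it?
Bug: INNER JOIN drops customers rows that have no matching purchases rows

Fix: Switch to LEFT JOIN to retain unmatched parent rows

Corrected query:
SELECT p.name, COUNT(c.id) FROM customers p LEFT JOIN purchases c ON c.customer_id = p.id GROUP BY p.name

Result:
name  | COUNT(c.id)
------+------------
Carol | 2          
Dave  | 0          
Eve   | 2          
Frank | 1          
Grace | 1          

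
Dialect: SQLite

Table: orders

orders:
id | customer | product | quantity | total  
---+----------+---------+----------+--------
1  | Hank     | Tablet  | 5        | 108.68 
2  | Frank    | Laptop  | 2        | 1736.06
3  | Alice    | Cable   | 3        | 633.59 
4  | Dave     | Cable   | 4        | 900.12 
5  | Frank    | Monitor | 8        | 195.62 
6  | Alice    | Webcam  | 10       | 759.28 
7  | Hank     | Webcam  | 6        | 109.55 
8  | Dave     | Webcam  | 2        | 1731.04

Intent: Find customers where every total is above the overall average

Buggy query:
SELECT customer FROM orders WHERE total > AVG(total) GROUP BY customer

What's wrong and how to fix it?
Bug: WHERE evaluates per row before aggregation, so AVG() is unavailable

Fix: Compute the overall average in a scalar subquery and compare each group's MIN against it in HAVING

Corrected query:
SELECT customer FROM orders GROUP BY customer HAVING MIN(total) > (SELECT AVG(total) FROM orders)

Result:
customer
--------
Dave    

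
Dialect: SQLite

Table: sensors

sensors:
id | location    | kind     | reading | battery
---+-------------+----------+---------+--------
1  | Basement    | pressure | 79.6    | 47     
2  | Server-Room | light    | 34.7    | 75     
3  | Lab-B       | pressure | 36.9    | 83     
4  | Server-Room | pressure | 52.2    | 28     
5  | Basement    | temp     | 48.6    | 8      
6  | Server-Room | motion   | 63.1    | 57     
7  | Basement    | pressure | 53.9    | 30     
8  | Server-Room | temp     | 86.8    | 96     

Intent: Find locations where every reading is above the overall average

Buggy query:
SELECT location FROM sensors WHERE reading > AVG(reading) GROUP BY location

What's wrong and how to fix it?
Bug: WHERE evaluates per row before aggregation, so AVG() is unavailable

Fix: Use a subquery for AVG and a HAVING MIN(...) filter so the condition holds for every row in the group

Corrected query:
SELECT location FROM sensors GROUP BY location HAVING MIN(reading) > (SELECT AVG(reading) FROM sensors)

Result:
(no rows)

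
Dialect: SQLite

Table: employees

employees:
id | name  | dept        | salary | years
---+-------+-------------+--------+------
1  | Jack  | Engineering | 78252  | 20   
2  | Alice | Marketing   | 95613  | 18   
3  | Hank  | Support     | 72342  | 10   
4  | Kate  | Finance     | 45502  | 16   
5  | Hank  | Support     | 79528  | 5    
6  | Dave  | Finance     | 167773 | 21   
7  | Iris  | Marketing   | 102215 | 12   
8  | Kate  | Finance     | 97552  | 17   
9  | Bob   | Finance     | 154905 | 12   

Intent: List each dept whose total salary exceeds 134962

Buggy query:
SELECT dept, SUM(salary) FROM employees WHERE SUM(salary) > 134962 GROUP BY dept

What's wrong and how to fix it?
Bug: WHERE runs before GROUP BY, so aggregates aren't available there

Fix: Move the aggregate condition to a HAVING clause

Corrected query:
SELECT dept, SUM(salary) FROM employees GROUP BY dept HAVING SUM(salary) > 134962

Result:
dept      | SUM(salary)
----------+------------
Finance   | 465732     
Marketing | 197828     
Support   | 151870     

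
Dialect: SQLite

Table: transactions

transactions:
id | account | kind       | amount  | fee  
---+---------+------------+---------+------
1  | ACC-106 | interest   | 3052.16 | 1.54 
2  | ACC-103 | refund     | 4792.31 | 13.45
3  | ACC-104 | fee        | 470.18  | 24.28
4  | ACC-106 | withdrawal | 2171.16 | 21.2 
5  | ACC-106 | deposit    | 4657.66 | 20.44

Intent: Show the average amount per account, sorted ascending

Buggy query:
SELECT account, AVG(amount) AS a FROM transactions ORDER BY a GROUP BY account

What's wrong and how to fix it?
Bug: ORDER BY appears before GROUP BY; SQL clause order requires GROUP BY first

Fix: Reorder: SELECT … FROM … GROUP BY … ORDER BY …

Corrected query:
SELECT account, AVG(amount) AS a FROM transactions GROUP BY account ORDER BY a

Result:
account | a      
--------+--------
ACC-104 | 470.18 
ACC-106 | 3293.66
ACC-103 | 4792.31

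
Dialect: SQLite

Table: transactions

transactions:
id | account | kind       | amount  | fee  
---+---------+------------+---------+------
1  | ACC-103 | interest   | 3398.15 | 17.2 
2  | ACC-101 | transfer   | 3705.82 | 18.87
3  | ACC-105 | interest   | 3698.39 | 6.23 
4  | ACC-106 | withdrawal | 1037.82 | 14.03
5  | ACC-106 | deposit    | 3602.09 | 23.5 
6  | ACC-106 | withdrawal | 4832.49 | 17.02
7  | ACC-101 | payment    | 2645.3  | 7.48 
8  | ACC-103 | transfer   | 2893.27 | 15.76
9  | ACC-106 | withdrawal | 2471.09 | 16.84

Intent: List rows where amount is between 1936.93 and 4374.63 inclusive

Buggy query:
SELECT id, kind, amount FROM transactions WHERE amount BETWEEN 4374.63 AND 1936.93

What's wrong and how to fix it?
Bug: The bounds are reversed; BETWEEN a AND b requires a <= b to match anything

Fix: Swap the bounds so the smaller value comes first

Corrected query:
SELECT id, kind, amount FROM transactions WHERE amount BETWEEN 1936.93 AND 4374.63

Result:
id | kind       | amount 
---+------------+--------
1  | interest   | 3398.15
2  | transfer   | 3705.82
3  | interest   | 3698.39
5  | deposit    | 3602.09
7  | payment    | 2645.3 
8  | transfer   | 2893.27
9  | withdrawal | 2471.09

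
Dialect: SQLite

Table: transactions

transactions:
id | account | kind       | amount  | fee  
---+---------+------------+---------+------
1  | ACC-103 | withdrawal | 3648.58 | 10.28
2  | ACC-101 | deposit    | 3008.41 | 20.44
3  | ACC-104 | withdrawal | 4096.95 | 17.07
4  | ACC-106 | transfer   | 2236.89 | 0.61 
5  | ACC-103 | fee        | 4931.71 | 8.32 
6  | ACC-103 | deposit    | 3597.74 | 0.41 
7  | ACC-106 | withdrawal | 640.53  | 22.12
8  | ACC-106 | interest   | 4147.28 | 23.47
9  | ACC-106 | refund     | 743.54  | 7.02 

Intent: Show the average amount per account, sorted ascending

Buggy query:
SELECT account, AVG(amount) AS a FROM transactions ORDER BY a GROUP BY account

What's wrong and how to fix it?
Bug: GROUP BY must precede ORDER BY

Fix: Move ORDER BY to the end, after GROUP BY

Corrected query:
SELECT account, AVG(amount) AS a FROM transactions GROUP BY account ORDER BY a

Result:
account | a          
--------+------------
ACC-106 | 1942.06    
ACC-101 | 3008.41    
ACC-103 | 4059.343333
ACC-104 | 4096.95    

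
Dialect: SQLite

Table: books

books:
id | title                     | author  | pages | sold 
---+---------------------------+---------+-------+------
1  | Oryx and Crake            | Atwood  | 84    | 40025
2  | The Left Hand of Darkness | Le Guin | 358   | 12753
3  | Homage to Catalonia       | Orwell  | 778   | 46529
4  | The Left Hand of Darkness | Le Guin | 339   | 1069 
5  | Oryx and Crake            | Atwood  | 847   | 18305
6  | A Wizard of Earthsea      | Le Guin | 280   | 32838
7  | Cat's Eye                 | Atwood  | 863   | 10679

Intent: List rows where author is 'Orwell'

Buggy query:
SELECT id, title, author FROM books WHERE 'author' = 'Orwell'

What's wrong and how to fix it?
Bug: 'author' in single quotes is a string literal, not the column; the comparison is literal-vs-literal and never true

Fix: Remove the quotes around the column name (or use double quotes for an identifier)

Corrected query:
SELECT id, title, author FROM books WHERE author = 'Orwell'

Result:
id | title               | author
---+---------------------+-------
3  | Homage to Catalonia | Orwell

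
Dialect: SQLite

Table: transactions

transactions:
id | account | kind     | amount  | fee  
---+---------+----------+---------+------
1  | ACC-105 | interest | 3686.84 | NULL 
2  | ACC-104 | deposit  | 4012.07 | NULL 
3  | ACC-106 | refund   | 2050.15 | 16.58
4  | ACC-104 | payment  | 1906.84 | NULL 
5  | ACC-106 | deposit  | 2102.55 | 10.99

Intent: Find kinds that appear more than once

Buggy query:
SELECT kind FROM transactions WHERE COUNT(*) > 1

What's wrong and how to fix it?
Bug: WHERE can't reference COUNT(*); aggregates are computed after WHERE

Fix: Group first, then use HAVING for the count condition

Corrected query:
SELECT kind FROM transactions GROUP BY kind HAVING COUNT(*) > 1

Result:
kind   
-------
deposit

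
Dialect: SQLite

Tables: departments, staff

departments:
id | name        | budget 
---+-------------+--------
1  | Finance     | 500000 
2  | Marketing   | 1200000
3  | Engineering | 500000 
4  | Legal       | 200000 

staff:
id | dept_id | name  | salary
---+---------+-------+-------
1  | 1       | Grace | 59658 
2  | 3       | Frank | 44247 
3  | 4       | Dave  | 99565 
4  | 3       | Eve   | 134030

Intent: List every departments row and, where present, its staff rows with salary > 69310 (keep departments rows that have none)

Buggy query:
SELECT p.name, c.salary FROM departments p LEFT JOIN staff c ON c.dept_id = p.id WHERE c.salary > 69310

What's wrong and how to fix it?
Bug: A WHERE condition on the right-hand table after LEFT JOIN drops unmatched parents

Fix: Move the right-table condition into the ON clause so unmatched parents are kept

Corrected query:
SELECT p.name, c.salary FROM departments p LEFT JOIN staff c ON c.dept_id = p.id AND c.salary > 69310

Result:
name        | salary
------------+-------
Finance     | NULL  
Marketing   | NULL  
Engineering | 134030
Legal       | 99565 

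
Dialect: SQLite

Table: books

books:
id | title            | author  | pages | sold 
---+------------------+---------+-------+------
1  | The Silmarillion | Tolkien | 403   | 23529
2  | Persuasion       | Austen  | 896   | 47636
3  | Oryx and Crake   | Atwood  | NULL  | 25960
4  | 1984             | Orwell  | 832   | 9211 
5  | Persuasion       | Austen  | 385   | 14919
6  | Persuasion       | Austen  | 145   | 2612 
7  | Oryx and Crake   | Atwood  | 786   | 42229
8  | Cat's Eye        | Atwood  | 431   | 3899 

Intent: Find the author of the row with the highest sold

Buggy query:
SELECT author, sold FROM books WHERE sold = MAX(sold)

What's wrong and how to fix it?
Bug: WHERE is evaluated per row; an aggregate over the whole table isn't defined there

Fix: Use a subquery: WHERE sold = (SELECT MAX(sold) FROM books)

Corrected query:
SELECT author, sold FROM books WHERE sold = (SELECT MAX(sold) FROM books)

Result:
author | sold 
-------+------
Austen | 47636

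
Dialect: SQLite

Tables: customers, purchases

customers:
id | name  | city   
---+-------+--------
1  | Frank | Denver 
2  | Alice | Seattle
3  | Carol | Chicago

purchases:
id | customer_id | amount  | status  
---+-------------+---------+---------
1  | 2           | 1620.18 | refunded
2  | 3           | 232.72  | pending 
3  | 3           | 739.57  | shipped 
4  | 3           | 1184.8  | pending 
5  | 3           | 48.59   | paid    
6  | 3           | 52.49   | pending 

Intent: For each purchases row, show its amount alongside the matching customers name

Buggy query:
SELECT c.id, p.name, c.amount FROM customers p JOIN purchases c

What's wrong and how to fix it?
Bug: JOIN with no ON clause produces a cartesian product; every purchases row pairs with every customers row

Fix: Specify the join condition linking the foreign key to the parent id

Corrected query:
SELECT c.id, p.name, c.amount FROM customers p JOIN purchases c ON c.customer_id = p.id

Result:
id | name  | amount 
---+-------+--------
1  | Alice | 1620.18
2  | Carol | 232.72 
3  | Carol | 739.57 
4  | Carol | 1184.8 
5  | Carol | 48.59  
6  | Carol | 52.49  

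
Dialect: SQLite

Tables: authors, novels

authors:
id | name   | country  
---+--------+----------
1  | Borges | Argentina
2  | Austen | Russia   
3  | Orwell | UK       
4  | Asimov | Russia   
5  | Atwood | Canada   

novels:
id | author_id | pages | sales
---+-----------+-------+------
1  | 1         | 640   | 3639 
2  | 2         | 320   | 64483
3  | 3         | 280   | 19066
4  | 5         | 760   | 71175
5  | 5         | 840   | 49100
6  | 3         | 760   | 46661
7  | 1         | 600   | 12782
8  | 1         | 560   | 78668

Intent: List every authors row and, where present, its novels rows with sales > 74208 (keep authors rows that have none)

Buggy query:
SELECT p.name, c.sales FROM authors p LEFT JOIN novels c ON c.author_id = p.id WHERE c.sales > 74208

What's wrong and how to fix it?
Bug: Filtering c.sales in WHERE discards the NULL rows produced by LEFT JOIN, turning it into an inner join

Fix: Move the right-table condition into the ON clause so unmatched parents are kept

Corrected query:
SELECT p.name, c.sales FROM authors p LEFT JOIN novels c ON c.author_id = p.id AND c.sales > 74208

Result:
name   | sales
-------+------
Borges | 78668
Austen | NULL 
Orwell | NULL 
Asimov | NULL 
Atwood | NULL 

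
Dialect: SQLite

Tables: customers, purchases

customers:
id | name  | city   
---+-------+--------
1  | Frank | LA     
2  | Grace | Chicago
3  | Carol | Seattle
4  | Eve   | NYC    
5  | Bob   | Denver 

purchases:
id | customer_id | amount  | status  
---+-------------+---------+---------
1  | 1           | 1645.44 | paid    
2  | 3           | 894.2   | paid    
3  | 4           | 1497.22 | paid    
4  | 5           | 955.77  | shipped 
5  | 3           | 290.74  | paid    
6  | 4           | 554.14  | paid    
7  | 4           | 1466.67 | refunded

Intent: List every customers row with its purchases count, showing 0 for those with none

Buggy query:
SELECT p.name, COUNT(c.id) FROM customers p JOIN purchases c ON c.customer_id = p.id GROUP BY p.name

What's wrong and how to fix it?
Bug: INNER JOIN drops customers rows that have no matching purchases rows

Fix: Switch to LEFT JOIN to retain unmatched parent rows

Corrected query:
SELECT p.name, COUNT(c.id) FROM customers p LEFT JOIN purchases c ON c.customer_id = p.id GROUP BY p.name

Result:
name  | COUNT(c.id)
------+------------
Bob   | 1          
Carol | 2          
Eve   | 3          
Frank | 1          
Grace | 0          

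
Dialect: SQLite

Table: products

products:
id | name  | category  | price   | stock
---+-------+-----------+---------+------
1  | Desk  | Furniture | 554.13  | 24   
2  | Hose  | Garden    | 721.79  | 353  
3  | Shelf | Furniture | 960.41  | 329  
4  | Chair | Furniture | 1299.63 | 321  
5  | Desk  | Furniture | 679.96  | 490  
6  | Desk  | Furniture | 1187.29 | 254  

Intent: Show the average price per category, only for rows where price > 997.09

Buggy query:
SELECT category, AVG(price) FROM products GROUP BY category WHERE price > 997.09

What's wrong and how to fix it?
Bug: WHERE cannot follow GROUP BY

Fix: Move the WHERE clause before GROUP BY

Corrected query:
SELECT category, AVG(price) FROM products WHERE price > 997.09 GROUP BY category

Result:
category  | AVG(price)
----------+-----------
Furniture | 1243.46   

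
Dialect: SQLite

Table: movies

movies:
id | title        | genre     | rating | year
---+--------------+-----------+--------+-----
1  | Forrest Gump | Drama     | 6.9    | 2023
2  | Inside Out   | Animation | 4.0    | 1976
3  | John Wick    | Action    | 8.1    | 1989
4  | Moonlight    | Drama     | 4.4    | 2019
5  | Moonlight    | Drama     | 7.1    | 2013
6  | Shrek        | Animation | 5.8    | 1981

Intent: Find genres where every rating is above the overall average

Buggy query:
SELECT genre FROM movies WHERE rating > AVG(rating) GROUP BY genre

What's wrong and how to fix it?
Bug: WHERE evaluates per row before aggregation, so AVG() is unavailable

Fix: Use a subquery for AVG and a HAVING MIN(...) filter so the condition holds for every row in the group

Corrected query:
SELECT genre FROM movies GROUP BY genre HAVING MIN(rating) > (SELECT AVG(rating) FROM movies)

Result:
genre 
------
Action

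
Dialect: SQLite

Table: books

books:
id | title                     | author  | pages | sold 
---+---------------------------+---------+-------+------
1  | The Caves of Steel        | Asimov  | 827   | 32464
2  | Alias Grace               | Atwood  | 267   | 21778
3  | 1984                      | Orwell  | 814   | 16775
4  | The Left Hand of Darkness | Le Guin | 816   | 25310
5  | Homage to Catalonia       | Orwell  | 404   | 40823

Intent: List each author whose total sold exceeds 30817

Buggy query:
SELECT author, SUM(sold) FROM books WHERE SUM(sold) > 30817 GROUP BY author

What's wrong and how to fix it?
Bug: Aggregate functions cannot appear in a WHERE clause

Fix: Move the aggregate condition to a HAVING clause

Corrected query:
SELECT author, SUM(sold) FROM books GROUP BY author HAVING SUM(sold) > 30817

Result:
author | SUM(sold)
-------+----------
Asimov | 32464    
Orwell | 57598    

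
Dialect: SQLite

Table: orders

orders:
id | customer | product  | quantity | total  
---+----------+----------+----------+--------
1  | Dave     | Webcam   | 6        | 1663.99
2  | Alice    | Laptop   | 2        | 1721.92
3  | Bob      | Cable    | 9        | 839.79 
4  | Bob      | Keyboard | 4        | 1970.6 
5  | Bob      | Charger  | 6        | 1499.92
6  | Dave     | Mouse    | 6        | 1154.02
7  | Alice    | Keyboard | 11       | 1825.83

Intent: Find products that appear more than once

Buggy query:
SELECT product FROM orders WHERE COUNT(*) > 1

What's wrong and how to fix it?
Bug: COUNT(*) is an aggregate and cannot be used in WHERE

Fix: Group first, then use HAVING for the count condition

Corrected query:
SELECT product FROM orders GROUP BY product HAVING COUNT(*) > 1

Result:
product 
--------
Keyboard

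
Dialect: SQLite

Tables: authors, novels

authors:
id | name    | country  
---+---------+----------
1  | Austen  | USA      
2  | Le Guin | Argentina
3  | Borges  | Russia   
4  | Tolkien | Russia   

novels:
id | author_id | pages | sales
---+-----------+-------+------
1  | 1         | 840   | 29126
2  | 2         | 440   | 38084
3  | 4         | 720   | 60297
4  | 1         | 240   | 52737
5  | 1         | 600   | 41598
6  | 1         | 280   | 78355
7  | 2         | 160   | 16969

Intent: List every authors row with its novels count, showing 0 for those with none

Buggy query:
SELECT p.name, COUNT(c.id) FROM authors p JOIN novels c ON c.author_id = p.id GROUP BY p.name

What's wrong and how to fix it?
Bug: INNER JOIN drops authors rows that have no matching novels rows

Fix: Switch to LEFT JOIN to retain unmatched parent rows

Corrected query:
SELECT p.name, COUNT(c.id) FROM authors p LEFT JOIN novels c ON c.author_id = p.id GROUP BY p.name

Result:
name    | COUNT(c.id)
--------+------------
Austen  | 4          
Borges  | 0          
Le Guin | 2          
Tolkien | 1          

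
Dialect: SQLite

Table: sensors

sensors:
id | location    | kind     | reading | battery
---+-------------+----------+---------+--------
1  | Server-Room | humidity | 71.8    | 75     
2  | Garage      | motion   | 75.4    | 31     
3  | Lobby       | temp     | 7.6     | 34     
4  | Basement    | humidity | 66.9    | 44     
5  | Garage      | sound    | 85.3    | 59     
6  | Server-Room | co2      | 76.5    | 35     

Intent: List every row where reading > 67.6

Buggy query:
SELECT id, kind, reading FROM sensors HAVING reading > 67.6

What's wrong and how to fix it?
Bug: HAVING filters the output of aggregation, but this query has no GROUP BY and no aggregate functions, so SQLite rejects it (HAVING clause on a non-aggregate query); the condition here is per row

Fix: Use WHERE for row-level filtering

Corrected query:
SELECT id, kind, reading FROM sensors WHERE reading > 67.6

Result:
id | kind     | reading
---+----------+--------
1  | humidity | 71.8   
2  | motion   | 75.4   
5  | sound    | 85.3   
6  | co2      | 76.5   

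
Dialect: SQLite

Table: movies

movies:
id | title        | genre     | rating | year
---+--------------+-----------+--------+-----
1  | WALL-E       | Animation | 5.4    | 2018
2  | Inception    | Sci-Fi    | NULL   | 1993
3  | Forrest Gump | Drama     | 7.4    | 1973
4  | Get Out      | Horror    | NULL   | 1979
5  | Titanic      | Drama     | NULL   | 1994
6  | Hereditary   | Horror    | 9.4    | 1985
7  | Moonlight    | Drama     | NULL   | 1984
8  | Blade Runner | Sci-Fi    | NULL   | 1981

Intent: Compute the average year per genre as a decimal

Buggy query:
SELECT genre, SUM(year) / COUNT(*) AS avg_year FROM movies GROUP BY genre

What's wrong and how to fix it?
Bug: Both operands are integers, so '/' performs integer division and truncates

Fix: Cast one side to REAL so the division keeps the fractional part

Corrected query:
SELECT genre, SUM(year) * 1.0 / COUNT(*) AS avg_year FROM movies GROUP BY genre

Result:
genre     | avg_year   
----------+------------
Animation | 2018       
Drama     | 1983.666667
Horror    | 1982       
Sci-Fi    | 1987       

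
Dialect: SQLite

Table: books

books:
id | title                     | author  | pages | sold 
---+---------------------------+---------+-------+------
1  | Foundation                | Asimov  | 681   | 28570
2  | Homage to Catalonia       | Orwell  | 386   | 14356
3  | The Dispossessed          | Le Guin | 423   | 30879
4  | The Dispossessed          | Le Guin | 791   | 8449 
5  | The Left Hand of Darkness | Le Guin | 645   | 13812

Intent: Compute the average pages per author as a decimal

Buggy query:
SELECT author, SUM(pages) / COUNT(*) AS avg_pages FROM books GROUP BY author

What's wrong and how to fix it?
Bug: Both operands are integers, so '/' performs integer division and truncates

Fix: Cast one side to REAL so the division keeps the fractional part

Corrected query:
SELECT author, SUM(pages) * 1.0 / COUNT(*) AS avg_pages FROM books GROUP BY author

Result:
author  | avg_pages 
--------+-----------
Asimov  | 681       
Le Guin | 619.666667
Orwell  | 386       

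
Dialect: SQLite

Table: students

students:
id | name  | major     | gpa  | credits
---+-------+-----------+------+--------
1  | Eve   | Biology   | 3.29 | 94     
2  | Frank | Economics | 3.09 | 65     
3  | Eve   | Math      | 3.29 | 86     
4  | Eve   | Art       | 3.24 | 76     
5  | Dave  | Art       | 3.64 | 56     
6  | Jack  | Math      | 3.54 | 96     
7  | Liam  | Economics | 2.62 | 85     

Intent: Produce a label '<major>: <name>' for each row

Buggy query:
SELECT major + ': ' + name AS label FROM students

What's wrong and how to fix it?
Bug: SQLite uses || for string concatenation; + coerces text to numbers (yielding 0)

Fix: Use the || operator for string concatenation

Corrected query:
SELECT major || ': ' || name AS label FROM students

Result:
label           
----------------
Biology: Eve    
Economics: Frank
Math: Eve       
Art: Eve        
Art: Dave       
Math: Jack      
Economics: Liam 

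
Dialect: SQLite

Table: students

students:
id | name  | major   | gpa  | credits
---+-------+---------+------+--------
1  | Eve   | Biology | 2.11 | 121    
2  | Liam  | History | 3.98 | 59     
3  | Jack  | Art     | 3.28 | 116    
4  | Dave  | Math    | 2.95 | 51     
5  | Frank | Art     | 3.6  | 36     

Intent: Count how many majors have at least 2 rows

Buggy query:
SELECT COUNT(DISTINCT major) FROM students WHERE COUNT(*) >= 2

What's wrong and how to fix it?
Bug: COUNT(*) cannot appear in WHERE; the per-group count doesn't exist yet

Fix: Group first with HAVING COUNT(*) >= 2, then COUNT the resulting groups

Corrected query:
SELECT COUNT(*) FROM (SELECT major FROM students GROUP BY major HAVING COUNT(*) >= 2)

Result:
COUNT(*)
--------
1       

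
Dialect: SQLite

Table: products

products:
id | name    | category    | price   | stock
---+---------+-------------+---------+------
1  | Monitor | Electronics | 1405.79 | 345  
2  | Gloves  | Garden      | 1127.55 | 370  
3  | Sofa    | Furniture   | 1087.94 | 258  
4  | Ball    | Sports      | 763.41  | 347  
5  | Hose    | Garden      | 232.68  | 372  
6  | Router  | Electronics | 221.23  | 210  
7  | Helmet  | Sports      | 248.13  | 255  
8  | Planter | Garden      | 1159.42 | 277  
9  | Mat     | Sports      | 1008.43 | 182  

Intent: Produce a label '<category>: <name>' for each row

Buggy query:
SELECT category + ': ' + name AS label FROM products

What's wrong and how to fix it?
Bug: '+' is numeric addition; on text columns SQLite converts them to 0 instead of concatenating

Fix: Replace + with || to concatenate text

Corrected query:
SELECT category || ': ' || name AS label FROM products

Result:
label               
--------------------
Electronics: Monitor
Garden: Gloves      
Furniture: Sofa     
Sports: Ball        
Garden: Hose        
Electronics: Router 
Sports: Helmet      
Garden: Planter     
Sports: Mat         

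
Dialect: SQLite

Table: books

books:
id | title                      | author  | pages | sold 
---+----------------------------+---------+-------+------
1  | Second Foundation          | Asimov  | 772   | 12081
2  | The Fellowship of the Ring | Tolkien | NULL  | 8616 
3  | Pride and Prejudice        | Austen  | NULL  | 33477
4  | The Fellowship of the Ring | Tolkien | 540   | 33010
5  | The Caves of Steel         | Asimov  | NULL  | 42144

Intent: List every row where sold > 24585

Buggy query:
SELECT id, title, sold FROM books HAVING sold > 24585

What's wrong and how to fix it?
Bug: HAVING filters the output of aggregation, but this query has no GROUP BY and no aggregate functions, so SQLite rejects it (HAVING clause on a non-aggregate query); the condition here is per row

Fix: Use WHERE for row-level filtering

Corrected query:
SELECT id, title, sold FROM books WHERE sold > 24585

Result:
id | title                      | sold 
---+----------------------------+------
3  | Pride and Prejudice        | 33477
4  | The Fellowship of the Ring | 33010
5  | The Caves of Steel         | 42144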